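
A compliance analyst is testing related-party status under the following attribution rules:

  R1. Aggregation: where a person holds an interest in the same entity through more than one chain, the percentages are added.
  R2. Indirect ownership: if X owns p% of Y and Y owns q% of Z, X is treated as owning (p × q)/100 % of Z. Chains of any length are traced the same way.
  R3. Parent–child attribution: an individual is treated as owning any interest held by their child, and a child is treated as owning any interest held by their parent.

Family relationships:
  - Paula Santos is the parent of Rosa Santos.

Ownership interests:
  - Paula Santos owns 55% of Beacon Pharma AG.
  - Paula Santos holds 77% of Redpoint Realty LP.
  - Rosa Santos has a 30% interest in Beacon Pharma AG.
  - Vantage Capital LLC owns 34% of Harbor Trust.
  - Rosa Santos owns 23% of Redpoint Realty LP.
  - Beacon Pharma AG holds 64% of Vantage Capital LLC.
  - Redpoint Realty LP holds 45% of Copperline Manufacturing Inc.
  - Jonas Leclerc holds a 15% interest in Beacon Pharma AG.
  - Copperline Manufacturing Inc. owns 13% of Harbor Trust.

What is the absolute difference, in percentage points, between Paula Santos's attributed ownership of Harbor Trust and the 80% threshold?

By parent–child attribution (R3), Paula Santos is treated as also owning Rosa Santos's interest in Beacon Pharma AG, giving 55% + 30% = 85%.
By parent–child attribution (R3), Paula Santos is treated as also owning Rosa Santos's interest in Redpoint Realty LP, giving 77% + 23% = 100%.
Chain via Beacon Pharma AG → Vantage Capital LLC (R2): 85% × 64% × 34% = 18.496% of Harbor Trust.
Chain via Redpoint Realty LP → Copperline Manufacturing Inc. (R2): 100% × 45% × 13% = 5.85% of Harbor Trust.
Aggregating (R1): 18.496% + 5.85% = 24.346%.
24.346% falls short of the 80% threshold by 55.654 percentage points.

55.654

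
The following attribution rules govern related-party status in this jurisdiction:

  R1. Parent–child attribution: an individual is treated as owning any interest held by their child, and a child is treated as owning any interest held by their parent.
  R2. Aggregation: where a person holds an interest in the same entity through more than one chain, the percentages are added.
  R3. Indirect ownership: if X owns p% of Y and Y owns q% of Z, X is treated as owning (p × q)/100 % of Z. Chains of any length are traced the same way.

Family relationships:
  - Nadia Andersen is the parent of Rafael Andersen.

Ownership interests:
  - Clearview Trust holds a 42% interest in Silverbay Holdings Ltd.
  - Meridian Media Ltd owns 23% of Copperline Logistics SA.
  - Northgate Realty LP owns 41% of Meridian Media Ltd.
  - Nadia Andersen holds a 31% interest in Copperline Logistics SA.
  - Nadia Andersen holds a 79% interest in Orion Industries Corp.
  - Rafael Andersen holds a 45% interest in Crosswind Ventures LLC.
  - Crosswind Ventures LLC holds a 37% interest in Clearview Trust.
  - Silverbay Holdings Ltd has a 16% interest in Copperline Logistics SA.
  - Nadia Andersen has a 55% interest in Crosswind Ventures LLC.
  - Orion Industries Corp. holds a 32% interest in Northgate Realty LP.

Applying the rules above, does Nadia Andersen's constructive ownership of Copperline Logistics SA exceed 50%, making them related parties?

By parent–child attribution (R1), Nadia Andersen is treated as also owning Rafael Andersen's interest in Crosswind Ventures LLC, giving 55% + 45% = 100%.
Chain via Crosswind Ventures LLC → Clearview Trust → Silverbay Holdings Ltd (R3): 100% × 37% × 42% × 16% = 2.4864% of Copperline Logistics SA.
Chain via Orion Industries Corp. → Northgate Realty LP → Meridian Media Ltd (R3): 79% × 32% × 41% × 23% = 2.383904% of Copperline Logistics SA.
Direct interest in Copperline Logistics SA: 31%.
Aggregating (R2): 2.4864% + 2.383904% + 31% = 35.870304%.
35.870304% does not exceed the 50% threshold, so Nadia is not a related party to Copperline Logistics SA.

No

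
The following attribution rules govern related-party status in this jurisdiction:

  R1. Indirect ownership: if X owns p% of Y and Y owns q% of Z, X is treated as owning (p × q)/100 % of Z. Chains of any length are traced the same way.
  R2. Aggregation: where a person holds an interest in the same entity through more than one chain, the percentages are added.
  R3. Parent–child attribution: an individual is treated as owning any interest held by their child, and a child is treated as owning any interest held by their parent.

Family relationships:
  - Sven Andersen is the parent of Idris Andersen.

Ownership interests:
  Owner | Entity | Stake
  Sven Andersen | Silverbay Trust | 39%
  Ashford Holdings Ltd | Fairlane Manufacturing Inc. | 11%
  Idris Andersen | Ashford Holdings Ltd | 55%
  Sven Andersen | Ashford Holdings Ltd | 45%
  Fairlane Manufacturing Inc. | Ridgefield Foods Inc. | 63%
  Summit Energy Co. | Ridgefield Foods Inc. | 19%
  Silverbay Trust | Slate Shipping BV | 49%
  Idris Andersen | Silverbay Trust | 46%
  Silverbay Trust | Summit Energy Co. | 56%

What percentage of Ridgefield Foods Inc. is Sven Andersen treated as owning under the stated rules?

15.974%

By parent–child attribution (R3), Sven Andersen is treated as also owning Idris Andersen's interest in Ashford Holdings Ltd, giving 45% + 55% = 100%.
By parent–child attribution (R3), Sven Andersen is treated as also owning Idris Andersen's interest in Silverbay Trust, giving 39% + 46% = 85%.
Chain via Ashford Holdings Ltd → Fairlane Manufacturing Inc. (R1): 100% × 11% × 63% = 6.93% of Ridgefield Foods Inc.
Chain via Silverbay Trust → Summit Energy Co. (R1): 85% × 56% × 19% = 9.044% of Ridgefield Foods Inc.
Aggregating (R2): 6.93% + 9.044% = 15.974%.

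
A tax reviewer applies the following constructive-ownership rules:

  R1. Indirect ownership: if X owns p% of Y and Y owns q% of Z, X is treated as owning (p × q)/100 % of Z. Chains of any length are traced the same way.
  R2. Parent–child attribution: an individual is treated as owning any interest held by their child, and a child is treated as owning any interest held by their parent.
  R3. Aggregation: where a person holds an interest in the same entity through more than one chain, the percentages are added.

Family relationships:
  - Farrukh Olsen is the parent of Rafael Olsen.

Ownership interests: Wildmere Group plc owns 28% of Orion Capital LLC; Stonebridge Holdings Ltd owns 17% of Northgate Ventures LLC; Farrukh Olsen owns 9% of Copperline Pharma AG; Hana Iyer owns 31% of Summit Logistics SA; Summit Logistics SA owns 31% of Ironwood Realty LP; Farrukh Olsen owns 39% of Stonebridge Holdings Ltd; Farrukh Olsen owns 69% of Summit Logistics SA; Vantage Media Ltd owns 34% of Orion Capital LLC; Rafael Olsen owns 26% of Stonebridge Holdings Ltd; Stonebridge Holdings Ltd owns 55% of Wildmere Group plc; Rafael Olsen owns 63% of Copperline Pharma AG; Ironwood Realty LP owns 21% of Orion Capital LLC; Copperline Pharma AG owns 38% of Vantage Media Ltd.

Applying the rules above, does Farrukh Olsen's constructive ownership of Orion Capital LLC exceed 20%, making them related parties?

By parent–child attribution (R2), Farrukh Olsen is treated as also owning Rafael Olsen's interest in Copperline Pharma AG, giving 9% + 63% = 72%.
By parent–child attribution (R2), Farrukh Olsen is treated as also owning Rafael Olsen's interest in Stonebridge Holdings Ltd, giving 39% + 26% = 65%.
Chain via Copperline Pharma AG → Vantage Media Ltd (R1): 72% × 38% × 34% = 9.3024% of Orion Capital LLC.
Chain via Summit Logistics SA → Ironwood Realty LP (R1): 69% × 31% × 21% = 4.4919% of Orion Capital LLC.
Chain via Stonebridge Holdings Ltd → Wildmere Group plc (R1): 65% × 55% × 28% = 10.01% of Orion Capital LLC.
Aggregating (R3): 9.3024% + 4.4919% + 10.01% = 23.8043%.
23.8043% exceeds the 20% threshold, so Farrukh is a related party to Orion Capital LLC.

Yes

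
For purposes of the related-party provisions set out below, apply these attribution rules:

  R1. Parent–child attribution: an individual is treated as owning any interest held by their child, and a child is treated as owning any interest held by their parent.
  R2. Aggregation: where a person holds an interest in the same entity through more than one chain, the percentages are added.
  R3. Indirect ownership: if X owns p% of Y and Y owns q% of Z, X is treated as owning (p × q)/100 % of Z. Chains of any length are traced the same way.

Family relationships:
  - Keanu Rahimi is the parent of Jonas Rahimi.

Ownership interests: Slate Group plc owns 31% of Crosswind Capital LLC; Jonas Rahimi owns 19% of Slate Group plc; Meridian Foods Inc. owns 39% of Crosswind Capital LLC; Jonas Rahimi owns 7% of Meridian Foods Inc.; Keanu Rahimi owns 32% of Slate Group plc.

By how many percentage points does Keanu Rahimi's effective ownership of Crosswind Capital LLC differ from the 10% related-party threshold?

By parent–child attribution (R1), Keanu Rahimi is treated as also owning Jonas Rahimi's interest in Slate Group plc, giving 32% + 19% = 51%.
By parent–child attribution (R1), Keanu Rahimi is treated as owning Jonas Rahimi's 7% interest in Meridian Foods Inc.
Chain via Slate Group plc (R3): 51% × 31% = 15.81% of Crosswind Capital LLC.
Chain via Meridian Foods Inc. (R3): 7% × 39% = 2.73% of Crosswind Capital LLC.
Aggregating (R2): 15.81% + 2.73% = 18.54%.
18.54% exceeds the 10% threshold by 8.54 percentage points.

8.54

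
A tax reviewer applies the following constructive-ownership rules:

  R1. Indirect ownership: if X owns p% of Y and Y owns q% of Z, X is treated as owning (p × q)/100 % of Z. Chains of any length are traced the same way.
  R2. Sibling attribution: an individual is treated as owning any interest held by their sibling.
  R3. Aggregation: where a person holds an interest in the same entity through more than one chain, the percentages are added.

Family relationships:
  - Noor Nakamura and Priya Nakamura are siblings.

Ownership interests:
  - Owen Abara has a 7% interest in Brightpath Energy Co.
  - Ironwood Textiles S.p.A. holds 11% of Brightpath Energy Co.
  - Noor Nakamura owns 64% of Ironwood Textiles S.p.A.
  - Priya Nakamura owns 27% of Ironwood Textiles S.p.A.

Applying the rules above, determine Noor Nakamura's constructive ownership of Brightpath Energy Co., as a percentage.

By sibling attribution (R2), Noor Nakamura is treated as also owning Priya Nakamura's interest in Ironwood Textiles S.p.A, giving 64% + 27% = 91%.
Chain via Ironwood Textiles S.p.A. (R1): 91% × 11% = 10.01% of Brightpath Energy Co.

10.01%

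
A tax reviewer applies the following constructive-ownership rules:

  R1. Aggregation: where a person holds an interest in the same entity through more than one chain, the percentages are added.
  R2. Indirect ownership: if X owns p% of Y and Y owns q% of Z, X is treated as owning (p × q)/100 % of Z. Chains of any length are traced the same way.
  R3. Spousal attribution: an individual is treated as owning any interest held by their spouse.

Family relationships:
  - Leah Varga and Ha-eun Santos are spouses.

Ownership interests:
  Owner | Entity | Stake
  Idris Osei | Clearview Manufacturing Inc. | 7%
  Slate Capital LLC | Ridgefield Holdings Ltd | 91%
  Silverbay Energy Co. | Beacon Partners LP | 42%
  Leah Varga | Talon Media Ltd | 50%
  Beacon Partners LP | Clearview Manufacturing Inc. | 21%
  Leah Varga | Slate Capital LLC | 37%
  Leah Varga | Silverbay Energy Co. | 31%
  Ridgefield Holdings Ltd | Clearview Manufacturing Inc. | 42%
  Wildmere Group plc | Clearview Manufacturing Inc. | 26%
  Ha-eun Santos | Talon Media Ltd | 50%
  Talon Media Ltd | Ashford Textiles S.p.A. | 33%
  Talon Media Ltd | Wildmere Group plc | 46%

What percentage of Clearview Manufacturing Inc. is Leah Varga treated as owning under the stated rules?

28.8356%

By spousal attribution (R3), Leah Varga is treated as also owning Ha-eun Santos's interest in Talon Media Ltd, giving 50% + 50% = 100%.
Chain via Silverbay Energy Co. → Beacon Partners LP (R2): 31% × 42% × 21% = 2.7342% of Clearview Manufacturing Inc.
Chain via Slate Capital LLC → Ridgefield Holdings Ltd (R2): 37% × 91% × 42% = 14.1414% of Clearview Manufacturing Inc.
Chain via Talon Media Ltd → Wildmere Group plc (R2): 100% × 46% × 26% = 11.96% of Clearview Manufacturing Inc.
Aggregating (R1): 2.7342% + 14.1414% + 11.96% = 28.8356%.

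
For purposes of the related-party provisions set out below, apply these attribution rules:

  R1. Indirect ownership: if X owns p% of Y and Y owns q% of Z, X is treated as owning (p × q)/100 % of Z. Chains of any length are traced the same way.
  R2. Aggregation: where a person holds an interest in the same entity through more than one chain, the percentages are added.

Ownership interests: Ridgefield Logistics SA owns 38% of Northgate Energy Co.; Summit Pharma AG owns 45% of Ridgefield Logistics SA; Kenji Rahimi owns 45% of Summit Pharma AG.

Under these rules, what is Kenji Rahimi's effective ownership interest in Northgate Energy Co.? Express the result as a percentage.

7.695%

Chain via Summit Pharma AG → Ridgefield Logistics SA (R1): 45% × 45% × 38% = 7.695% of Northgate Energy Co.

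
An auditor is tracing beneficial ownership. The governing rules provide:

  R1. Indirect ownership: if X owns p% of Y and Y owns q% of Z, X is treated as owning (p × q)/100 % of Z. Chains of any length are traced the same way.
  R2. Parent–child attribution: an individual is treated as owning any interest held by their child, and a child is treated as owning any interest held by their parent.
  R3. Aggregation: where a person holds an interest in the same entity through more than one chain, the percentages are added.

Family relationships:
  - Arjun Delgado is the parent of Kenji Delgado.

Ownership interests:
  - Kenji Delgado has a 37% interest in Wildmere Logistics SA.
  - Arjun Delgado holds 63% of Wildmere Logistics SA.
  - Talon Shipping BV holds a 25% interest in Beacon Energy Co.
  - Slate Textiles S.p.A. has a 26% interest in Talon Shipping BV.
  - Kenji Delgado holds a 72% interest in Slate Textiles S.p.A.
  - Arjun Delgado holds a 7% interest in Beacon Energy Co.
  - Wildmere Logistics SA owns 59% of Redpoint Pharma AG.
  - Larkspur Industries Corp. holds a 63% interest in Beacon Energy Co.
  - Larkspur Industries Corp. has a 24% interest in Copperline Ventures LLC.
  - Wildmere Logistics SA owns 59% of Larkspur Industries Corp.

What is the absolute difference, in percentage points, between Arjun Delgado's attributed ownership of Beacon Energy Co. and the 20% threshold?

By parent–child attribution (R2), Arjun Delgado is treated as also owning Kenji Delgado's interest in Wildmere Logistics SA, giving 63% + 37% = 100%.
By parent–child attribution (R2), Arjun Delgado is treated as owning Kenji Delgado's 72% interest in Slate Textiles S.p.A.
Chain via Wildmere Logistics SA → Larkspur Industries Corp. (R1): 100% × 59% × 63% = 37.17% of Beacon Energy Co.
Direct interest in Beacon Energy Co: 7%.
Chain via Slate Textiles S.p.A. → Talon Shipping BV (R1): 72% × 26% × 25% = 4.68% of Beacon Energy Co.
Aggregating (R3): 37.17% + 7% + 4.68% = 48.85%.
48.85% exceeds the 20% threshold by 28.85 percentage points.

28.85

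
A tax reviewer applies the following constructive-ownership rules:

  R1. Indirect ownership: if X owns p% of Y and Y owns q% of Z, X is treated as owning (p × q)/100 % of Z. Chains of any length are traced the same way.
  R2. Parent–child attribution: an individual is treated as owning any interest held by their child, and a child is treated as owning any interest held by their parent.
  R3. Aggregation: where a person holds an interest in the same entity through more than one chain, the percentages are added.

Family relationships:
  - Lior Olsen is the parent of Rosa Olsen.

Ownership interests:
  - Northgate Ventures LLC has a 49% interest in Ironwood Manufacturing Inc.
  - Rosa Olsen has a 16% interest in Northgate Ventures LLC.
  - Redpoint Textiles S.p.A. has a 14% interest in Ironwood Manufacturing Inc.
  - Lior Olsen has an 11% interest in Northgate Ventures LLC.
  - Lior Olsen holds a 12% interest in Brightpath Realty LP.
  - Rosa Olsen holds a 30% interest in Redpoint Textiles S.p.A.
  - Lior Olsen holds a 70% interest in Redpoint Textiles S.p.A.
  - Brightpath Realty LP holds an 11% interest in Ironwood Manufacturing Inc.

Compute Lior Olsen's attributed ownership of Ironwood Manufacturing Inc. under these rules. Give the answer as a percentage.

By parent–child attribution (R2), Lior Olsen is treated as also owning Rosa Olsen's interest in Northgate Ventures LLC, giving 11% + 16% = 27%.
By parent–child attribution (R2), Lior Olsen is treated as also owning Rosa Olsen's interest in Redpoint Textiles S.p.A, giving 70% + 30% = 100%.
Chain via Northgate Ventures LLC (R1): 27% × 49% = 13.23% of Ironwood Manufacturing Inc.
Chain via Brightpath Realty LP (R1): 12% × 11% = 1.32% of Ironwood Manufacturing Inc.
Chain via Redpoint Textiles S.p.A. (R1): 100% × 14% = 14% of Ironwood Manufacturing Inc.
Aggregating (R3): 13.23% + 1.32% + 14% = 28.55%.

28.55%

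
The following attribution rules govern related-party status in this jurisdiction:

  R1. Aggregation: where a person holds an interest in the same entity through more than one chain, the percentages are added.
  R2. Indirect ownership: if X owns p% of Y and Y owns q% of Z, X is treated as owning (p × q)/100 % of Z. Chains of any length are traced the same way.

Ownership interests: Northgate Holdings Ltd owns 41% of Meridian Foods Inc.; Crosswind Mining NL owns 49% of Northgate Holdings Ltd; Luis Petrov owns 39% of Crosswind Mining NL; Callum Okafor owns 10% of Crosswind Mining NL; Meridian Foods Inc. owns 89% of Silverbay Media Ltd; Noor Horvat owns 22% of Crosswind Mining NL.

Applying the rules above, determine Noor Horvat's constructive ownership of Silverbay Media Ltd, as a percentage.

3.933622%

Chain via Crosswind Mining NL → Northgate Holdings Ltd → Meridian Foods Inc. (R2): 22% × 49% × 41% × 89% = 3.933622% of Silverbay Media Ltd.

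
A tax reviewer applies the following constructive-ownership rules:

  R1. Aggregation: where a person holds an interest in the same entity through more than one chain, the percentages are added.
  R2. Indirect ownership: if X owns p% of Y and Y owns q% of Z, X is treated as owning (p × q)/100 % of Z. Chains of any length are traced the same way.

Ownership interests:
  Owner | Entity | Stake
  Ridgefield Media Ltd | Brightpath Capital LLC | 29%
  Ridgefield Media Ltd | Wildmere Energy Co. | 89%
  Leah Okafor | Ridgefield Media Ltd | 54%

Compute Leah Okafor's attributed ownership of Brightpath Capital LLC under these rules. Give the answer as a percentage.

Chain via Ridgefield Media Ltd (R2): 54% × 29% = 15.66% of Brightpath Capital LLC.

15.66%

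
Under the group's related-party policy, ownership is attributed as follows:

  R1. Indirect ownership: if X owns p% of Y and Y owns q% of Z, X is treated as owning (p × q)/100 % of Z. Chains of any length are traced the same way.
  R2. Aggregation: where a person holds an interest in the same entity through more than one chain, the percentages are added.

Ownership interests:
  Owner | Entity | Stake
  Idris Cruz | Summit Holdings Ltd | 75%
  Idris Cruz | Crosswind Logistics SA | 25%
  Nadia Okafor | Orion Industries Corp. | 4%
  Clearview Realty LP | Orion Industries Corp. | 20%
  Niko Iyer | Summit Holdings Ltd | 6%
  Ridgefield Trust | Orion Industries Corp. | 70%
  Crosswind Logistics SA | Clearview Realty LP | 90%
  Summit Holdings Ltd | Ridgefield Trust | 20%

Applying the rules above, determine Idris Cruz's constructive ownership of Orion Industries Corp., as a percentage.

Chain via Crosswind Logistics SA → Clearview Realty LP (R1): 25% × 90% × 20% = 4.5% of Orion Industries Corp.
Chain via Summit Holdings Ltd → Ridgefield Trust (R1): 75% × 20% × 70% = 10.5% of Orion Industries Corp.
Aggregating (R2): 4.5% + 10.5% = 15%.

15%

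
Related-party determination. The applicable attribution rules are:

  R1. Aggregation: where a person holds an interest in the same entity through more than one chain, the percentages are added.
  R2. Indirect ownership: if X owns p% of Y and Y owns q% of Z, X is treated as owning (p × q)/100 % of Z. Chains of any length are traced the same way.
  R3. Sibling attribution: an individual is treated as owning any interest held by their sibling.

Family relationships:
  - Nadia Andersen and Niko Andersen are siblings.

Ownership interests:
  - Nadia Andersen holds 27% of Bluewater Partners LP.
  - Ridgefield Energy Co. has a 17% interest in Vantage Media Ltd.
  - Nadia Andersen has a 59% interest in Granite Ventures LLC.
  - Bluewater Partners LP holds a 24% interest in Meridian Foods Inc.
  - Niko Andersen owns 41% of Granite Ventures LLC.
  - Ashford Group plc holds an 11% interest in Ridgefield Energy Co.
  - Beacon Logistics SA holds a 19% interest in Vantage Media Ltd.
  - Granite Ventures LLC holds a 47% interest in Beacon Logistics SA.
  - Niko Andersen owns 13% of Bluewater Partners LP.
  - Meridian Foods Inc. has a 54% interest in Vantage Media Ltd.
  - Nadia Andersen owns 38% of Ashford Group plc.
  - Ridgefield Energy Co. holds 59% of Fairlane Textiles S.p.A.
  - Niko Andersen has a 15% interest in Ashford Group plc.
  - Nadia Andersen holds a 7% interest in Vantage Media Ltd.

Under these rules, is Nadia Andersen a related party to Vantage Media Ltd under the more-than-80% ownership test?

By sibling attribution (R3), Nadia Andersen is treated as also owning Niko Andersen's interest in Granite Ventures LLC, giving 59% + 41% = 100%.
By sibling attribution (R3), Nadia Andersen is treated as also owning Niko Andersen's interest in Bluewater Partners LP, giving 27% + 13% = 40%.
By sibling attribution (R3), Nadia Andersen is treated as also owning Niko Andersen's interest in Ashford Group plc, giving 38% + 15% = 53%.
Chain via Granite Ventures LLC → Beacon Logistics SA (R2): 100% × 47% × 19% = 8.93% of Vantage Media Ltd.
Chain via Bluewater Partners LP → Meridian Foods Inc. (R2): 40% × 24% × 54% = 5.184% of Vantage Media Ltd.
Chain via Ashford Group plc → Ridgefield Energy Co. (R2): 53% × 11% × 17% = 0.9911% of Vantage Media Ltd.
Direct interest in Vantage Media Ltd: 7%.
Aggregating (R1): 8.93% + 5.184% + 0.9911% + 7% = 22.1051%.
22.1051% does not exceed the 80% threshold, so Nadia is not a related party to Vantage Media Ltd.

No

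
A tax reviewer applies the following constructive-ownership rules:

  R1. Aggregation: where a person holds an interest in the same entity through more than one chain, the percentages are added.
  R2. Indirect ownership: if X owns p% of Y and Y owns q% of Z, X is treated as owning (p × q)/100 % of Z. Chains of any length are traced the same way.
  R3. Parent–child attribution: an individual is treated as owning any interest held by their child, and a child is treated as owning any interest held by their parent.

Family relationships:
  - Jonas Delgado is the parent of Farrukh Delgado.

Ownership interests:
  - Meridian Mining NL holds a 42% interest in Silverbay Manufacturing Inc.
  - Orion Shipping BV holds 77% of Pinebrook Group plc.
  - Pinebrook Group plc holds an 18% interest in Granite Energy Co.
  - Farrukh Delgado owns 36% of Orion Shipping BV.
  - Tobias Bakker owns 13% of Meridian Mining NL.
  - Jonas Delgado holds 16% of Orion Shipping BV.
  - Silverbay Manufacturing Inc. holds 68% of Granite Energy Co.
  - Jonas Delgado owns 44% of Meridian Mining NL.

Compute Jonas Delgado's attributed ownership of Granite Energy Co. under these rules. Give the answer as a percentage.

19.7736%

By parent–child attribution (R3), Jonas Delgado is treated as also owning Farrukh Delgado's interest in Orion Shipping BV, giving 16% + 36% = 52%.
Chain via Orion Shipping BV → Pinebrook Group plc (R2): 52% × 77% × 18% = 7.2072% of Granite Energy Co.
Chain via Meridian Mining NL → Silverbay Manufacturing Inc. (R2): 44% × 42% × 68% = 12.5664% of Granite Energy Co.
Aggregating (R1): 7.2072% + 12.5664% = 19.7736%.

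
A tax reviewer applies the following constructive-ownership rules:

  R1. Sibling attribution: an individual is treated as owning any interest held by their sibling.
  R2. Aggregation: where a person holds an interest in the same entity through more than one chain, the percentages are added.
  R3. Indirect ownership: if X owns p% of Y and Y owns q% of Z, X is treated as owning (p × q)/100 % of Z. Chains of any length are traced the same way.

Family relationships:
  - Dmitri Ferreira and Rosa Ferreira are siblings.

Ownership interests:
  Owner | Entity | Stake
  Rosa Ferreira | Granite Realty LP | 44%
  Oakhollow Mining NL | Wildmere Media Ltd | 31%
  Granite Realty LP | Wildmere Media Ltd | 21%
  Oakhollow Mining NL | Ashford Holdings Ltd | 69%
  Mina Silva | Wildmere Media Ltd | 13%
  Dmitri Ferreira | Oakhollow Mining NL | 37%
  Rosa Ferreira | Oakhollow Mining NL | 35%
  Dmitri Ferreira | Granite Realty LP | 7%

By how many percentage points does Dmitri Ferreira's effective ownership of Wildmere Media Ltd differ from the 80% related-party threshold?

By sibling attribution (R1), Dmitri Ferreira is treated as also owning Rosa Ferreira's interest in Granite Realty LP, giving 7% + 44% = 51%.
By sibling attribution (R1), Dmitri Ferreira is treated as also owning Rosa Ferreira's interest in Oakhollow Mining NL, giving 37% + 35% = 72%.
Chain via Granite Realty LP (R3): 51% × 21% = 10.71% of Wildmere Media Ltd.
Chain via Oakhollow Mining NL (R3): 72% × 31% = 22.32% of Wildmere Media Ltd.
Aggregating (R2): 10.71% + 22.32% = 33.03%.
33.03% falls short of the 80% threshold by 46.97 percentage points.

46.97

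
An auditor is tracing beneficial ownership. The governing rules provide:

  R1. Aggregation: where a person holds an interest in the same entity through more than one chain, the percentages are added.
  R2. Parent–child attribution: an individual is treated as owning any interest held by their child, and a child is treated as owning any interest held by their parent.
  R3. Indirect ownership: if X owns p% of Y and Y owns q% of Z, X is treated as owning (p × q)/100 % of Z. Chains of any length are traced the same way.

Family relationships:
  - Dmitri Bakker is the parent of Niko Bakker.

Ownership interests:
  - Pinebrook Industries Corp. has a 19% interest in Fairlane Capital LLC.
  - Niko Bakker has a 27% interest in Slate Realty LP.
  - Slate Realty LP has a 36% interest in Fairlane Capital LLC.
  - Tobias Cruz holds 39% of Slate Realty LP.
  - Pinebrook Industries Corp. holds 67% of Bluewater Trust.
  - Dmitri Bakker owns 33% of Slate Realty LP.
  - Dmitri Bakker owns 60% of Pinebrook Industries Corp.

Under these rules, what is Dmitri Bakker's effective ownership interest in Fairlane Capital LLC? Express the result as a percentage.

33%

By parent–child attribution (R2), Dmitri Bakker is treated as also owning Niko Bakker's interest in Slate Realty LP, giving 33% + 27% = 60%.
Chain via Slate Realty LP (R3): 60% × 36% = 21.6% of Fairlane Capital LLC.
Chain via Pinebrook Industries Corp. (R3): 60% × 19% = 11.4% of Fairlane Capital LLC.
Aggregating (R1): 21.6% + 11.4% = 33%.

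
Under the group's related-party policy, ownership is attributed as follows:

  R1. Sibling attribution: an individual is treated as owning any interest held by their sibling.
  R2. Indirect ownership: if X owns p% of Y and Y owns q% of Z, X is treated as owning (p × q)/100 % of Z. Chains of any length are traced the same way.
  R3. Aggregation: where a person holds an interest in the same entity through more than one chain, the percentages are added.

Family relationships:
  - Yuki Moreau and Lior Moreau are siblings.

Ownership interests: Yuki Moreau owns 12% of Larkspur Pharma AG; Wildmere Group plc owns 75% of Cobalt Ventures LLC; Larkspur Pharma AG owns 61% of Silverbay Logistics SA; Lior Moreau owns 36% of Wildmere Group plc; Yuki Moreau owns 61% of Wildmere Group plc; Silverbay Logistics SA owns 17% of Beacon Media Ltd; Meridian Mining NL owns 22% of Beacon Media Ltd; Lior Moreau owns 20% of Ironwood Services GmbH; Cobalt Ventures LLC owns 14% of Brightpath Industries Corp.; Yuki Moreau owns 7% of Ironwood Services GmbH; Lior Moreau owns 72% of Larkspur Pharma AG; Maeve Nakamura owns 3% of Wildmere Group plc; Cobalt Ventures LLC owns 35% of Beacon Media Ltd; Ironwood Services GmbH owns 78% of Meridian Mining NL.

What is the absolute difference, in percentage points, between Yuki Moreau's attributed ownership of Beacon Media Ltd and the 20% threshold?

By sibling attribution (R1), Yuki Moreau is treated as also owning Lior Moreau's interest in Ironwood Services GmbH, giving 7% + 20% = 27%.
By sibling attribution (R1), Yuki Moreau is treated as also owning Lior Moreau's interest in Larkspur Pharma AG, giving 12% + 72% = 84%.
By sibling attribution (R1), Yuki Moreau is treated as also owning Lior Moreau's interest in Wildmere Group plc, giving 61% + 36% = 97%.
Chain via Ironwood Services GmbH → Meridian Mining NL (R2): 27% × 78% × 22% = 4.6332% of Beacon Media Ltd.
Chain via Larkspur Pharma AG → Silverbay Logistics SA (R2): 84% × 61% × 17% = 8.7108% of Beacon Media Ltd.
Chain via Wildmere Group plc → Cobalt Ventures LLC (R2): 97% × 75% × 35% = 25.4625% of Beacon Media Ltd.
Aggregating (R3): 4.6332% + 8.7108% + 25.4625% = 38.8065%.
38.8065% exceeds the 20% threshold by 18.8065 percentage points.

18.8065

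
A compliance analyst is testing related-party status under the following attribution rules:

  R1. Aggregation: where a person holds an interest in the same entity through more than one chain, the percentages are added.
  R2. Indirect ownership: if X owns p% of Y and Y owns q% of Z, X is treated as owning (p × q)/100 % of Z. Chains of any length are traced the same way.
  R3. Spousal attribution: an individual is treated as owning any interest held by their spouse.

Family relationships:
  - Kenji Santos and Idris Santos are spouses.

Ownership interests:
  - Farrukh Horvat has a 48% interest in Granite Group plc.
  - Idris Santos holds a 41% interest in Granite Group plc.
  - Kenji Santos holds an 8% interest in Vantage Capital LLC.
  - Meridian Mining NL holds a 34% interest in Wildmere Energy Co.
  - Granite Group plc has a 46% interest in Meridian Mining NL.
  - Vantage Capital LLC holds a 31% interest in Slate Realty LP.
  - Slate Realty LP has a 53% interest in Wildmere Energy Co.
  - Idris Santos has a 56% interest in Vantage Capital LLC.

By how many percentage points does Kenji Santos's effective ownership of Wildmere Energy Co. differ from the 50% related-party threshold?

By spousal attribution (R3), Kenji Santos is treated as also owning Idris Santos's interest in Vantage Capital LLC, giving 8% + 56% = 64%.
By spousal attribution (R3), Kenji Santos is treated as owning Idris Santos's 41% interest in Granite Group plc.
Chain via Vantage Capital LLC → Slate Realty LP (R2): 64% × 31% × 53% = 10.5152% of Wildmere Energy Co.
Chain via Granite Group plc → Meridian Mining NL (R2): 41% × 46% × 34% = 6.4124% of Wildmere Energy Co.
Aggregating (R1): 10.5152% + 6.4124% = 16.9276%.
16.9276% falls short of the 50% threshold by 33.0724 percentage points.

33.0724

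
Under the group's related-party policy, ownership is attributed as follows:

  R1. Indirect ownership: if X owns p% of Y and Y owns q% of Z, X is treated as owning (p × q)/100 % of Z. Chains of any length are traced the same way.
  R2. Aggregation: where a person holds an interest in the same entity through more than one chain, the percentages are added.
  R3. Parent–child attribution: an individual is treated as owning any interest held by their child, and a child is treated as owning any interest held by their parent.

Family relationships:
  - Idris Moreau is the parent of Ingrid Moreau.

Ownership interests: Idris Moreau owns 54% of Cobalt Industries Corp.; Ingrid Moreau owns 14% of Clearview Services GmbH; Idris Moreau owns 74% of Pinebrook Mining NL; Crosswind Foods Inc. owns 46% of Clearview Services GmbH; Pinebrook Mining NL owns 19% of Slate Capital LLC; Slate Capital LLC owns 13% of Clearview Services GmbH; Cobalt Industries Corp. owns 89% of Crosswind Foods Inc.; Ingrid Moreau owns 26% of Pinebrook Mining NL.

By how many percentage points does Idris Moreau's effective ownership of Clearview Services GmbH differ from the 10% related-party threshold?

By parent–child attribution (R3), Idris Moreau is treated as also owning Ingrid Moreau's interest in Pinebrook Mining NL, giving 74% + 26% = 100%.
By parent–child attribution (R3), Idris Moreau is treated as owning Ingrid Moreau's 14% interest in Clearview Services GmbH.
Chain via Cobalt Industries Corp. → Crosswind Foods Inc. (R1): 54% × 89% × 46% = 22.1076% of Clearview Services GmbH.
Chain via Pinebrook Mining NL → Slate Capital LLC (R1): 100% × 19% × 13% = 2.47% of Clearview Services GmbH.
Direct interest in Clearview Services GmbH: 14%.
Aggregating (R2): 22.1076% + 2.47% + 14% = 38.5776%.
38.5776% exceeds the 10% threshold by 28.5776 percentage points.

28.5776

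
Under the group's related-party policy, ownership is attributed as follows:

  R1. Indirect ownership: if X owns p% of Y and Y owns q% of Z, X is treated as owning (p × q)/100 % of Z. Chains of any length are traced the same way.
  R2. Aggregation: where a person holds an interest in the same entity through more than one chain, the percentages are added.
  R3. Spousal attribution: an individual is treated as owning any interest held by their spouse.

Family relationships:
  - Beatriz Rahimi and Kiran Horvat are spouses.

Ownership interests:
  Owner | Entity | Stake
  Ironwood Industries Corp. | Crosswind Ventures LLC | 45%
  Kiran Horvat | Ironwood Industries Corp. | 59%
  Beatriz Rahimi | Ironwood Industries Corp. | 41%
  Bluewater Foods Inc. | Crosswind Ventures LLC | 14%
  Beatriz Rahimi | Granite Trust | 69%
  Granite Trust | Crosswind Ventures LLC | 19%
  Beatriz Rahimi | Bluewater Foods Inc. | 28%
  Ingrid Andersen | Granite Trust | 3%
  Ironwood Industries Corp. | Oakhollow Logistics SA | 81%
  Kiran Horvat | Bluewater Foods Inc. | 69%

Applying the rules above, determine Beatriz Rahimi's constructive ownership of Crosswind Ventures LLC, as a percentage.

By spousal attribution (R3), Beatriz Rahimi is treated as also owning Kiran Horvat's interest in Bluewater Foods Inc, giving 28% + 69% = 97%.
By spousal attribution (R3), Beatriz Rahimi is treated as also owning Kiran Horvat's interest in Ironwood Industries Corp, giving 41% + 59% = 100%.
Chain via Bluewater Foods Inc. (R1): 97% × 14% = 13.58% of Crosswind Ventures LLC.
Chain via Ironwood Industries Corp. (R1): 100% × 45% = 45% of Crosswind Ventures LLC.
Chain via Granite Trust (R1): 69% × 19% = 13.11% of Crosswind Ventures LLC.
Aggregating (R2): 13.58% + 45% + 13.11% = 71.69%.

71.69%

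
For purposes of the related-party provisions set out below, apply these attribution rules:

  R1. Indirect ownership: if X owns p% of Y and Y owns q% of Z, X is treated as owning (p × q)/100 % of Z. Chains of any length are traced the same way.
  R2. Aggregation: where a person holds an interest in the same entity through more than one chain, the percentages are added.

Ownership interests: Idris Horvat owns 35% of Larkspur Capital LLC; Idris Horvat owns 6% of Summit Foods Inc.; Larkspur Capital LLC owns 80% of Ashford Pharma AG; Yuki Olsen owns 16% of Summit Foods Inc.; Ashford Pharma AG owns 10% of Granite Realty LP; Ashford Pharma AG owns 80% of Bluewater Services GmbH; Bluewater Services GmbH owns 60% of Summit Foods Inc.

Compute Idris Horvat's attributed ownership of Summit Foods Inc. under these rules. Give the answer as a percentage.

Chain via Larkspur Capital LLC → Ashford Pharma AG → Bluewater Services GmbH (R1): 35% × 80% × 80% × 60% = 13.44% of Summit Foods Inc.
Direct interest in Summit Foods Inc: 6%.
Aggregating (R2): 13.44% + 6% = 19.44%.

19.44%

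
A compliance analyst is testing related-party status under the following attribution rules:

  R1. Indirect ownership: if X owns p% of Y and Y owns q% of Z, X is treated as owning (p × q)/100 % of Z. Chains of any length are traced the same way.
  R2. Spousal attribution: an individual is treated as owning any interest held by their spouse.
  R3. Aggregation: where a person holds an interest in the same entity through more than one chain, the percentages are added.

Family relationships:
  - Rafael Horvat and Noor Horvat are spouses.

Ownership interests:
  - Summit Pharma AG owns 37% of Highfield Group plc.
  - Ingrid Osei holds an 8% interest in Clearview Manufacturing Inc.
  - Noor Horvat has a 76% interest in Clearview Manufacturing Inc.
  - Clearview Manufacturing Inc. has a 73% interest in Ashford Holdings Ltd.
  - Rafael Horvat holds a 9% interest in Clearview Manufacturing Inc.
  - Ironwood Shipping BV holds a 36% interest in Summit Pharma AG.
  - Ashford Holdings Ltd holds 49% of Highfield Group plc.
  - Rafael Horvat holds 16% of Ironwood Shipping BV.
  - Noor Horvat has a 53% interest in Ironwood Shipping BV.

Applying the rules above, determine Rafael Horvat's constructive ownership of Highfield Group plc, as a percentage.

By spousal attribution (R2), Rafael Horvat is treated as also owning Noor Horvat's interest in Clearview Manufacturing Inc, giving 9% + 76% = 85%.
By spousal attribution (R2), Rafael Horvat is treated as also owning Noor Horvat's interest in Ironwood Shipping BV, giving 16% + 53% = 69%.
Chain via Clearview Manufacturing Inc. → Ashford Holdings Ltd (R1): 85% × 73% × 49% = 30.4045% of Highfield Group plc.
Chain via Ironwood Shipping BV → Summit Pharma AG (R1): 69% × 36% × 37% = 9.1908% of Highfield Group plc.
Aggregating (R3): 30.4045% + 9.1908% = 39.5953%.

39.5953%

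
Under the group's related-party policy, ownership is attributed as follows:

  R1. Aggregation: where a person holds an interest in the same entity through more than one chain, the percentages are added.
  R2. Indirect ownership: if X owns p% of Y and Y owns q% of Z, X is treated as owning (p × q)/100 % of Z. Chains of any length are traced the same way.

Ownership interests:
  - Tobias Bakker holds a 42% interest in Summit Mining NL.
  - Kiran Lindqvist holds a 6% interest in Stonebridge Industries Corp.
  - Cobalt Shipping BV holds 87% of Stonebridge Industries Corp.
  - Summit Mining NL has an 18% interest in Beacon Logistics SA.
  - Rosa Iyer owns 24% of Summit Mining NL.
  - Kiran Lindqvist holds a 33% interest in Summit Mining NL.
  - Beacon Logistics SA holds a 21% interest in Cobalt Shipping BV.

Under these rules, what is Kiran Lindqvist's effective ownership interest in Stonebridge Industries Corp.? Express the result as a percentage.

Chain via Summit Mining NL → Beacon Logistics SA → Cobalt Shipping BV (R2): 33% × 18% × 21% × 87% = 1.085238% of Stonebridge Industries Corp.
Direct interest in Stonebridge Industries Corp: 6%.
Aggregating (R1): 1.085238% + 6% = 7.085238%.

7.085238%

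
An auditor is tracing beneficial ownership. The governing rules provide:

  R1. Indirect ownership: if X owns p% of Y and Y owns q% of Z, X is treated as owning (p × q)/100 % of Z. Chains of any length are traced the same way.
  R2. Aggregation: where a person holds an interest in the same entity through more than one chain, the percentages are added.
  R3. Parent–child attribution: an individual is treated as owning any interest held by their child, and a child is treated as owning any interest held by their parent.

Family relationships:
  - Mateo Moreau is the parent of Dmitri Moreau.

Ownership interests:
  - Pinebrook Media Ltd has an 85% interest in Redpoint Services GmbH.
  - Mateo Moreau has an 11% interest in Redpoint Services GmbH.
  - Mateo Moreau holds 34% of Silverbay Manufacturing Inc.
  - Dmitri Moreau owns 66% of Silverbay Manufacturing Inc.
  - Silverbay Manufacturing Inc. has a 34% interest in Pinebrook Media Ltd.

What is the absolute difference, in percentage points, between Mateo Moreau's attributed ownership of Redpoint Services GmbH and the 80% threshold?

By parent–child attribution (R3), Mateo Moreau is treated as also owning Dmitri Moreau's interest in Silverbay Manufacturing Inc, giving 34% + 66% = 100%.
Chain via Silverbay Manufacturing Inc. → Pinebrook Media Ltd (R1): 100% × 34% × 85% = 28.9% of Redpoint Services GmbH.
Direct interest in Redpoint Services GmbH: 11%.
Aggregating (R2): 28.9% + 11% = 39.9%.
39.9% falls short of the 80% threshold by 40.1 percentage points.

40.1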